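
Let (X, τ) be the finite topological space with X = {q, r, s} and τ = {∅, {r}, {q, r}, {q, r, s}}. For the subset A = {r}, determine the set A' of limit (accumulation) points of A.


A' = {q, s}

For each x ∈ X, list the open sets U ∈ τ with x ∈ U, then check whether U ∩ (A ∖ {x}) ≠ ∅ for every such U.
  x = q: opens ∋ x are {q, r}, {q, r, s}; each meets A ∖ {q}, so x IS a limit point.
  x = r: open {r} ∋ x has {r} ∩ (A ∖ {r}) = ∅, so x is NOT a limit point.
  x = s: opens ∋ x are {q, r, s}; each meets A ∖ {s}, so x IS a limit point.
Collecting: A' = {q, s}.


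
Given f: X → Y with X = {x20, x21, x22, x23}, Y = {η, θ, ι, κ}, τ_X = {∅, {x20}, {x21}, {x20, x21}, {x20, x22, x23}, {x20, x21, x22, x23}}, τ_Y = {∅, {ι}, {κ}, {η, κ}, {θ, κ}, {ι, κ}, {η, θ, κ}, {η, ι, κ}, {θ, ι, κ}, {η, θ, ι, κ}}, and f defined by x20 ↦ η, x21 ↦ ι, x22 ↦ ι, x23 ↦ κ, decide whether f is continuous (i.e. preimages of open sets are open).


f is NOT continuous.

Compute f^{-1}(U) for each U ∈ τ_Y:
  U = ∅: f^{-1}(U) = ∅ ∈ τ_X ✓.
  U = {ι}: f^{-1}(U) = {x21, x22} ∉ τ_X ✗.
  U = {κ}: f^{-1}(U) = {x23} ∉ τ_X ✗.
  U = {η, κ}: f^{-1}(U) = {x20, x23} ∉ τ_X ✗.
  U = {θ, κ}: f^{-1}(U) = {x23} ∉ τ_X ✗.
  U = {ι, κ}: f^{-1}(U) = {x21, x22, x23} ∉ τ_X ✗.
  U = {η, θ, κ}: f^{-1}(U) = {x20, x23} ∉ τ_X ✗.
  U = {η, ι, κ}: f^{-1}(U) = {x20, x21, x22, x23} ∈ τ_X ✓.
  U = {θ, ι, κ}: f^{-1}(U) = {x21, x22, x23} ∉ τ_X ✗.
  U = {η, θ, ι, κ}: f^{-1}(U) = {x20, x21, x22, x23} ∈ τ_X ✓.
Found U = {ι} with f^{-1}(U) = {x21, x22} not in τ_X. Therefore f is NOT continuous.


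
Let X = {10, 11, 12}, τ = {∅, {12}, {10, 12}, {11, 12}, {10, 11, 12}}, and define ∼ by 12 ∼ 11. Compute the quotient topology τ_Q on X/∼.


X/∼ = {[10], [11=12]}; |τ_Q| = 3.

Equivalence classes: [10], [11=12].
Quotient map π: X → X/∼ sends 10 ↦ [10], 11 ↦ [11=12], 12 ↦ [11=12].
For each subset V ⊆ X/∼, compute π^{-1}(V) ⊆ X and check whether π^{-1}(V) ∈ τ. V is open in τ_Q iff π^{-1}(V) ∈ τ.
  V = {}: π^{-1}(V) = ∅ ∈ τ ✓.
  V = {[10]}: π^{-1}(V) = {10} ∉ τ ✗.
  V = {[11=12]}: π^{-1}(V) = {11, 12} ∈ τ ✓.
  V = {[10], [11=12]}: π^{-1}(V) = {10, 11, 12} ∈ τ ✓.
Open sets in the quotient: τ_Q = {{}, {[11=12]}, {[10], [11=12]}} (3 elements).


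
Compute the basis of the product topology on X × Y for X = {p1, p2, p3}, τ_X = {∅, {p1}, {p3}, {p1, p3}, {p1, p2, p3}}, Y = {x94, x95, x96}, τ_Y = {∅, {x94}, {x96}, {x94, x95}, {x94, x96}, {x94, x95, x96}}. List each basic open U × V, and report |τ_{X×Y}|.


Basis B = {∅ × ∅, {p1} × {x94}, {p1} × {x96}, {p3} × {x94}, {p3} × {x96}, {p1} × {x94, x95}, {p1} × {x94, x96}, {p1, p3} × {x94}, {p1, p3} × {x96}, {p3} × {x94, x95}, {p3} × {x94, x96}, {p1} × {x94, x95, x96}, {p1, p2, p3} × {x94}, {p1, p2, p3} × {x96}, {p3} × {x94, x95, x96}, {p1, p3} × {x94, x95}, {p1, p3} × {x94, x96}, {p1, p3} × {x94, x95, x96}, {p1, p2, p3} × {x94, x95}, {p1, p2, p3} × {x94, x96}, {p1, p2, p3} × {x94, x95, x96}}; |τ_{X×Y}| = 70.

Enumerate products U × V with U ∈ τ_X, V ∈ τ_Y (deduplicated):
  ∅ × ∅ = {} (∅)
  {p1} × {x94} = {(p1,x94)}
  {p1} × {x96} = {(p1,x96)}
  {p3} × {x94} = {(p3,x94)}
  {p3} × {x96} = {(p3,x96)}
  {p1} × {x94, x95} = {(p1,x94), (p1,x95)}
  {p1} × {x94, x96} = {(p1,x94), (p1,x96)}
  {p1, p3} × {x94} = {(p1,x94), (p3,x94)}
  {p1, p3} × {x96} = {(p1,x96), (p3,x96)}
  {p3} × {x94, x95} = {(p3,x94), (p3,x95)}
  {p3} × {x94, x96} = {(p3,x94), (p3,x96)}
  {p1} × {x94, x95, x96} = {(p1,x94), (p1,x95), (p1,x96)}
  {p1, p2, p3} × {x94} = {(p1,x94), (p2,x94), (p3,x94)}
  {p1, p2, p3} × {x96} = {(p1,x96), (p2,x96), (p3,x96)}
  {p3} × {x94, x95, x96} = {(p3,x94), (p3,x95), (p3,x96)}
  {p1, p3} × {x94, x95} = {(p1,x94), (p1,x95), (p3,x94), (p3,x95)}
  {p1, p3} × {x94, x96} = {(p1,x94), (p1,x96), (p3,x94), (p3,x96)}
  {p1, p3} × {x94, x95, x96} = {(p1,x94), (p1,x95), (p1,x96), (p3,x94), (p3,x95), (p3,x96)}
  {p1, p2, p3} × {x94, x95} = {(p1,x94), (p1,x95), (p2,x94), (p2,x95), (p3,x94), (p3,x95)}
  {p1, p2, p3} × {x94, x96} = {(p1,x94), (p1,x96), (p2,x94), (p2,x96), (p3,x94), (p3,x96)}
  {p1, p2, p3} × {x94, x95, x96} = {(p1,x94), (p1,x95), (p1,x96), (p2,x94), (p2,x95), (p2,x96), (p3,x94), (p3,x95), (p3,x96)}
These 21 distinct sets form the basis B.
Close under arbitrary unions to get τ_{X×Y}; counting gives |τ_{X×Y}| = 70.


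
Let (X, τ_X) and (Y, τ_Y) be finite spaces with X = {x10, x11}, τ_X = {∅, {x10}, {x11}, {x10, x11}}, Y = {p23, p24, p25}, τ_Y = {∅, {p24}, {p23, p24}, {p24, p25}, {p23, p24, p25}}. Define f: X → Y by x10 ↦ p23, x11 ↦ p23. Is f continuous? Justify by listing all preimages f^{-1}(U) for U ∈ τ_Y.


f IS continuous.

Compute f^{-1}(U) for each U ∈ τ_Y:
  U = ∅: f^{-1}(U) = ∅ ∈ τ_X ✓.
  U = {p24}: f^{-1}(U) = ∅ ∈ τ_X ✓.
  U = {p23, p24}: f^{-1}(U) = {x10, x11} ∈ τ_X ✓.
  U = {p24, p25}: f^{-1}(U) = ∅ ∈ τ_X ✓.
  U = {p23, p24, p25}: f^{-1}(U) = {x10, x11} ∈ τ_X ✓.
Every preimage lies in τ_X, so f IS continuous.


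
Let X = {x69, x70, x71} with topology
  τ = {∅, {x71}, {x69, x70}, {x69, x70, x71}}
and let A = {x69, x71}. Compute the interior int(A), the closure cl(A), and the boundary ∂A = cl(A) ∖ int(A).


int(A) = {x71}, cl(A) = {x69, x70, x71}, ∂A = {x69, x70}.

Closed sets in (X, τ) are complements of opens:
  closed(X, τ) = {∅, {x71}, {x69, x70}, {x69, x70, x71}}.
int(A) = ⋃ {U ∈ τ : U ⊆ A}. Opens contained in A: ∅, {x71}.
Taking the union of these: int(A) = {x71}.
cl(A) = ⋂ {C closed : A ⊆ C}. Closed sets containing A: {x69, x70, x71}.
Intersecting these: cl(A) = {x69, x70, x71}.
∂A = cl(A) ∖ int(A) = {x69, x70, x71} ∖ {x71} = {x69, x70}.


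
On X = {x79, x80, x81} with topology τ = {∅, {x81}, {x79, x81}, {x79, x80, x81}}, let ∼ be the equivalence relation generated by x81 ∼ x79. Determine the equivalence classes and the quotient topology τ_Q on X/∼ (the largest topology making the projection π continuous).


X/∼ = {[x79=x81], [x80]}; |τ_Q| = 3.

Equivalence classes: [x79=x81], [x80].
Quotient map π: X → X/∼ sends x79 ↦ [x79=x81], x80 ↦ [x80], x81 ↦ [x79=x81].
For each subset V ⊆ X/∼, compute π^{-1}(V) ⊆ X and check whether π^{-1}(V) ∈ τ. V is open in τ_Q iff π^{-1}(V) ∈ τ.
  V = {}: π^{-1}(V) = ∅ ∈ τ ✓.
  V = {[x79=x81]}: π^{-1}(V) = {x79, x81} ∈ τ ✓.
  V = {[x80]}: π^{-1}(V) = {x80} ∉ τ ✗.
  V = {[x79=x81], [x80]}: π^{-1}(V) = {x79, x80, x81} ∈ τ ✓.
Open sets in the quotient: τ_Q = {{}, {[x79=x81]}, {[x79=x81], [x80]}} (3 elements).


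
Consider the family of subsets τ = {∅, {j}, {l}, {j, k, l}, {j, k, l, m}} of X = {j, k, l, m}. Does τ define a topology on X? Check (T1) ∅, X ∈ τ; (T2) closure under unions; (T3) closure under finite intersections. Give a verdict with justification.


τ is NOT a topology on X.

Axiom (T1): ∅ ∈ τ? Yes; X ∈ τ? Yes.
Axiom (T2/T3): check pairwise unions and intersections of members of τ.
Counterexample for (T2): {j} ∪ {l} = {j, l} ∉ τ. Therefore τ is NOT a topology.


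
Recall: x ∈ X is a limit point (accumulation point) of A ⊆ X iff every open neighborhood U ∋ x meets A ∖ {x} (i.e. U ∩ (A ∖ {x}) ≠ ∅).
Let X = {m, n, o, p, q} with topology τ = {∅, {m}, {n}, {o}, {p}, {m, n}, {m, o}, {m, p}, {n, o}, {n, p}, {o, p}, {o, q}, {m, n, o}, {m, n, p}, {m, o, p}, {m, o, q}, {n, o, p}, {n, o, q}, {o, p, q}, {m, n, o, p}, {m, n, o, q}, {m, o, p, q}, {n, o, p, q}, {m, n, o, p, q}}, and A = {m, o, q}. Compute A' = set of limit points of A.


A' = {q}

For each x ∈ X, list the open sets U ∈ τ with x ∈ U, then check whether U ∩ (A ∖ {x}) ≠ ∅ for every such U.
  x = m: open {m} ∋ x has {m} ∩ (A ∖ {m}) = ∅, so x is NOT a limit point.
  x = n: open {n} ∋ x has {n} ∩ (A ∖ {n}) = ∅, so x is NOT a limit point.
  x = o: open {o} ∋ x has {o} ∩ (A ∖ {o}) = ∅, so x is NOT a limit point.
  x = p: open {p} ∋ x has {p} ∩ (A ∖ {p}) = ∅, so x is NOT a limit point.
  x = q: opens ∋ x are {o, q}, {m, o, q}, {n, o, q}, {o, p, q}, {m, n, o, q}, {m, o, p, q}, {n, o, p, q}, {m, n, o, p, q}; each meets A ∖ {q}, so x IS a limit point.
Collecting: A' = {q}.


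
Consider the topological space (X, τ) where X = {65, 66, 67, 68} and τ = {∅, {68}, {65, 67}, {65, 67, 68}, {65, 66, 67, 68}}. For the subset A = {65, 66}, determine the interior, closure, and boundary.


int(A) = ∅, cl(A) = {65, 66, 67}, ∂A = {65, 66, 67}.

Closed sets in (X, τ) are complements of opens:
  closed(X, τ) = {∅, {66}, {66, 68}, {65, 66, 67}, {65, 66, 67, 68}}.
int(A) = ⋃ {U ∈ τ : U ⊆ A}. Opens contained in A: ∅.
Taking the union of these: int(A) = ∅.
cl(A) = ⋂ {C closed : A ⊆ C}. Closed sets containing A: {65, 66, 67}, {65, 66, 67, 68}.
Intersecting these: cl(A) = {65, 66, 67}.
∂A = cl(A) ∖ int(A) = {65, 66, 67} ∖ ∅ = {65, 66, 67}.


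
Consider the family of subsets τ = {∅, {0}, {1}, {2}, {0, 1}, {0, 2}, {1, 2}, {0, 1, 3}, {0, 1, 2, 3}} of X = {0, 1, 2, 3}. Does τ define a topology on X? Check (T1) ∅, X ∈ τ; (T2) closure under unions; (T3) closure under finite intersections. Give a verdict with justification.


τ is NOT a topology on X.

Axiom (T1): ∅ ∈ τ? Yes; X ∈ τ? Yes.
Axiom (T2/T3): check pairwise unions and intersections of members of τ.
Counterexample for (T2): {0} ∪ {1, 2} = {0, 1, 2} ∉ τ. Therefore τ is NOT a topology.


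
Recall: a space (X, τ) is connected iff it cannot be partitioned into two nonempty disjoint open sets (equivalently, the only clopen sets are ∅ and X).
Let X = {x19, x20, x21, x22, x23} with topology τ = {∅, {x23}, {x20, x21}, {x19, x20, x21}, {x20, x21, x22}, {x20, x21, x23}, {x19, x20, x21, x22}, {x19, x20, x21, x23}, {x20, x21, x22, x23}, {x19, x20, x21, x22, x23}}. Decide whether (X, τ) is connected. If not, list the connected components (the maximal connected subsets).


(X, τ) is disconnected; components = [{x23}, {x19, x20, x21, x22}].

Find clopen sets (U ∈ τ with X ∖ U ∈ τ):
  U = ∅, X ∖ U = {x19, x20, x21, x22, x23} — both open, so U is clopen.
  U = {x23}, X ∖ U = {x19, x20, x21, x22} — both open, so U is clopen.
  U = {x19, x20, x21, x22}, X ∖ U = {x23} — both open, so U is clopen.
  U = {x19, x20, x21, x22, x23}, X ∖ U = ∅ — both open, so U is clopen.
Nontrivial clopen(s) exist: e.g. {x23}. So (X, τ) is disconnected.
Compute connected components by grouping points that agree on all clopens:
  component: {x23}
  component: {x19, x20, x21, x22}


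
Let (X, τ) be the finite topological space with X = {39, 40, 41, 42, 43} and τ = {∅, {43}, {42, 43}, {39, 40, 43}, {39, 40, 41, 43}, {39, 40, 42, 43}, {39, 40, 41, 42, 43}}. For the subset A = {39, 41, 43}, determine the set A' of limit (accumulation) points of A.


A' = {39, 40, 41, 42}

For each x ∈ X, list the open sets U ∈ τ with x ∈ U, then check whether U ∩ (A ∖ {x}) ≠ ∅ for every such U.
  x = 39: opens ∋ x are {39, 40, 43}, {39, 40, 41, 43}, {39, 40, 42, 43}, {39, 40, 41, 42, 43}; each meets A ∖ {39}, so x IS a limit point.
  x = 40: opens ∋ x are {39, 40, 43}, {39, 40, 41, 43}, {39, 40, 42, 43}, {39, 40, 41, 42, 43}; each meets A ∖ {40}, so x IS a limit point.
  x = 41: opens ∋ x are {39, 40, 41, 43}, {39, 40, 41, 42, 43}; each meets A ∖ {41}, so x IS a limit point.
  x = 42: opens ∋ x are {42, 43}, {39, 40, 42, 43}, {39, 40, 41, 42, 43}; each meets A ∖ {42}, so x IS a limit point.
  x = 43: open {43} ∋ x has {43} ∩ (A ∖ {43}) = ∅, so x is NOT a limit point.
Collecting: A' = {39, 40, 41, 42}.


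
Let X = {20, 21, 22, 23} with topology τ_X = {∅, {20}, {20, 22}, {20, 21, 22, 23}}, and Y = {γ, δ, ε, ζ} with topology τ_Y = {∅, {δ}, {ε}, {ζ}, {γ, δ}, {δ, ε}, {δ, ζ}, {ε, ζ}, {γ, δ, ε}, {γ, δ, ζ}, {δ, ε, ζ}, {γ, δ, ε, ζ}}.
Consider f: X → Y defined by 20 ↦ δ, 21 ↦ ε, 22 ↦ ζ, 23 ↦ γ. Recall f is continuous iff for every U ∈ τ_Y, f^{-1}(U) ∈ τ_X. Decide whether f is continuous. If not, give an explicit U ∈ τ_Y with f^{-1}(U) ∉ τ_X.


f is NOT continuous.

Compute f^{-1}(U) for each U ∈ τ_Y:
  U = ∅: f^{-1}(U) = ∅ ∈ τ_X ✓.
  U = {δ}: f^{-1}(U) = {20} ∈ τ_X ✓.
  U = {ε}: f^{-1}(U) = {21} ∉ τ_X ✗.
  U = {ζ}: f^{-1}(U) = {22} ∉ τ_X ✗.
  U = {γ, δ}: f^{-1}(U) = {20, 23} ∉ τ_X ✗.
  U = {δ, ε}: f^{-1}(U) = {20, 21} ∉ τ_X ✗.
  U = {δ, ζ}: f^{-1}(U) = {20, 22} ∈ τ_X ✓.
  U = {ε, ζ}: f^{-1}(U) = {21, 22} ∉ τ_X ✗.
  U = {γ, δ, ε}: f^{-1}(U) = {20, 21, 23} ∉ τ_X ✗.
  U = {γ, δ, ζ}: f^{-1}(U) = {20, 22, 23} ∉ τ_X ✗.
  U = {δ, ε, ζ}: f^{-1}(U) = {20, 21, 22} ∉ τ_X ✗.
  U = {γ, δ, ε, ζ}: f^{-1}(U) = {20, 21, 22, 23} ∈ τ_X ✓.
Found U = {ε} with f^{-1}(U) = {21} not in τ_X. Therefore f is NOT continuous.


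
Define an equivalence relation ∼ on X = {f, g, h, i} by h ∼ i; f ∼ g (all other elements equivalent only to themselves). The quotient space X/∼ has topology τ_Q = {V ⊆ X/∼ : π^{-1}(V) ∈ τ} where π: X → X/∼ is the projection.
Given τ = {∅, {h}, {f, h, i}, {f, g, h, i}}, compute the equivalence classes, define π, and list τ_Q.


X/∼ = {[f=g], [h=i]}; |τ_Q| = 2.

Equivalence classes: [f=g], [h=i].
Quotient map π: X → X/∼ sends f ↦ [f=g], g ↦ [f=g], h ↦ [h=i], i ↦ [h=i].
For each subset V ⊆ X/∼, compute π^{-1}(V) ⊆ X and check whether π^{-1}(V) ∈ τ. V is open in τ_Q iff π^{-1}(V) ∈ τ.
  V = {}: π^{-1}(V) = ∅ ∈ τ ✓.
  V = {[f=g]}: π^{-1}(V) = {f, g} ∉ τ ✗.
  V = {[h=i]}: π^{-1}(V) = {h, i} ∉ τ ✗.
  V = {[f=g], [h=i]}: π^{-1}(V) = {f, g, h, i} ∈ τ ✓.
Open sets in the quotient: τ_Q = {{}, {[f=g], [h=i]}} (2 elements).


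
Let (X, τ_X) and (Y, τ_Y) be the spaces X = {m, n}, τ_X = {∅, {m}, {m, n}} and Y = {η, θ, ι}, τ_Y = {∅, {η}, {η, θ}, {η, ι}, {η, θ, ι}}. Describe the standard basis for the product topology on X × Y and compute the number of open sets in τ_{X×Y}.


Basis B = {∅ × ∅, {m} × {η}, {m} × {η, θ}, {m} × {η, ι}, {m, n} × {η}, {m} × {η, θ, ι}, {m, n} × {η, θ}, {m, n} × {η, ι}, {m, n} × {η, θ, ι}}; |τ_{X×Y}| = 14.

Enumerate products U × V with U ∈ τ_X, V ∈ τ_Y (deduplicated):
  ∅ × ∅ = {} (∅)
  {m} × {η} = {(m,η)}
  {m} × {η, θ} = {(m,η), (m,θ)}
  {m} × {η, ι} = {(m,η), (m,ι)}
  {m, n} × {η} = {(m,η), (n,η)}
  {m} × {η, θ, ι} = {(m,η), (m,θ), (m,ι)}
  {m, n} × {η, θ} = {(m,η), (m,θ), (n,η), (n,θ)}
  {m, n} × {η, ι} = {(m,η), (m,ι), (n,η), (n,ι)}
  {m, n} × {η, θ, ι} = {(m,η), (m,θ), (m,ι), (n,η), (n,θ), (n,ι)}
These 9 distinct sets form the basis B.
Close under arbitrary unions to get τ_{X×Y}; counting gives |τ_{X×Y}| = 14.


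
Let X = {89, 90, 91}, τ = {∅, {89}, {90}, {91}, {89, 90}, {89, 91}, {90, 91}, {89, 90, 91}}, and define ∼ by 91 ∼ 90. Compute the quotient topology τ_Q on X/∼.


X/∼ = {[89], [90=91]}; |τ_Q| = 4.

Equivalence classes: [89], [90=91].
Quotient map π: X → X/∼ sends 89 ↦ [89], 90 ↦ [90=91], 91 ↦ [90=91].
For each subset V ⊆ X/∼, compute π^{-1}(V) ⊆ X and check whether π^{-1}(V) ∈ τ. V is open in τ_Q iff π^{-1}(V) ∈ τ.
  V = {}: π^{-1}(V) = ∅ ∈ τ ✓.
  V = {[89]}: π^{-1}(V) = {89} ∈ τ ✓.
  V = {[90=91]}: π^{-1}(V) = {90, 91} ∈ τ ✓.
  V = {[89], [90=91]}: π^{-1}(V) = {89, 90, 91} ∈ τ ✓.
Open sets in the quotient: τ_Q = {{}, {[89]}, {[90=91]}, {[89], [90=91]}} (4 elements).


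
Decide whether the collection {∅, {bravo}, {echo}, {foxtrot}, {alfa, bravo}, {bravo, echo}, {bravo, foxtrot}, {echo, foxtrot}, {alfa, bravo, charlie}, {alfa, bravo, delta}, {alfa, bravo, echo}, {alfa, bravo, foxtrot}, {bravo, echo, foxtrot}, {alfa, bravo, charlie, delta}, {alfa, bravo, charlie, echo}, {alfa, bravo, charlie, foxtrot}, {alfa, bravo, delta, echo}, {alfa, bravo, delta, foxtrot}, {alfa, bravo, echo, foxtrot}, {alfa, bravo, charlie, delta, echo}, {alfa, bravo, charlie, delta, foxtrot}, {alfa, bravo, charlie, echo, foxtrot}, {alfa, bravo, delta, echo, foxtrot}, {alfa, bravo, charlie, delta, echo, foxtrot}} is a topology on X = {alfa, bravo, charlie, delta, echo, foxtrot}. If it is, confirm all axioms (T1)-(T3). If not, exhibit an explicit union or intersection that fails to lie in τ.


τ IS a topology on X.

Axiom (T1): ∅ ∈ τ? Yes; X ∈ τ? Yes.
Axiom (T2/T3): check pairwise unions and intersections of members of τ.
All pairwise intersections and unions checked — each lies in τ. Therefore τ satisfies (T1), (T2), (T3): it IS a topology on X.


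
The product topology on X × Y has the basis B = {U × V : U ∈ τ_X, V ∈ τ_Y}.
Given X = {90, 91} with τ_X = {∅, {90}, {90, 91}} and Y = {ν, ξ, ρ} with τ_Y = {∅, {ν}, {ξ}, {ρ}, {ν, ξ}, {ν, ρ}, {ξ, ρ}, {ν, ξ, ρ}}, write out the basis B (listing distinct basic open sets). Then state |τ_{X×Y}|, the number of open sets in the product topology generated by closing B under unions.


Basis B = {∅ × ∅, {90} × {ν}, {90} × {ξ}, {90} × {ρ}, {90} × {ν, ξ}, {90} × {ν, ρ}, {90, 91} × {ν}, {90} × {ξ, ρ}, {90, 91} × {ξ}, {90, 91} × {ρ}, {90} × {ν, ξ, ρ}, {90, 91} × {ν, ξ}, {90, 91} × {ν, ρ}, {90, 91} × {ξ, ρ}, {90, 91} × {ν, ξ, ρ}}; |τ_{X×Y}| = 27.

Enumerate products U × V with U ∈ τ_X, V ∈ τ_Y (deduplicated):
  ∅ × ∅ = {} (∅)
  {90} × {ν} = {(90,ν)}
  {90} × {ξ} = {(90,ξ)}
  {90} × {ρ} = {(90,ρ)}
  {90} × {ν, ξ} = {(90,ν), (90,ξ)}
  {90} × {ν, ρ} = {(90,ν), (90,ρ)}
  {90, 91} × {ν} = {(90,ν), (91,ν)}
  {90} × {ξ, ρ} = {(90,ξ), (90,ρ)}
  {90, 91} × {ξ} = {(90,ξ), (91,ξ)}
  {90, 91} × {ρ} = {(90,ρ), (91,ρ)}
  {90} × {ν, ξ, ρ} = {(90,ν), (90,ξ), (90,ρ)}
  {90, 91} × {ν, ξ} = {(90,ν), (90,ξ), (91,ν), (91,ξ)}
  {90, 91} × {ν, ρ} = {(90,ν), (90,ρ), (91,ν), (91,ρ)}
  {90, 91} × {ξ, ρ} = {(90,ξ), (90,ρ), (91,ξ), (91,ρ)}
  {90, 91} × {ν, ξ, ρ} = {(90,ν), (90,ξ), (90,ρ), (91,ν), (91,ξ), (91,ρ)}
These 15 distinct sets form the basis B.
Close under arbitrary unions to get τ_{X×Y}; counting gives |τ_{X×Y}| = 27.


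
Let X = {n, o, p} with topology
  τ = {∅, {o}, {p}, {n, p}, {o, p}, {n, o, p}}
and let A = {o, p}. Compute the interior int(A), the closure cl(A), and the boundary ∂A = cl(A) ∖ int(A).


int(A) = {o, p}, cl(A) = {n, o, p}, ∂A = {n}.

Closed sets in (X, τ) are complements of opens:
  closed(X, τ) = {∅, {n}, {o}, {n, o}, {n, p}, {n, o, p}}.
int(A) = ⋃ {U ∈ τ : U ⊆ A}. Opens contained in A: ∅, {o}, {p}, {o, p}.
Taking the union of these: int(A) = {o, p}.
cl(A) = ⋂ {C closed : A ⊆ C}. Closed sets containing A: {n, o, p}.
Intersecting these: cl(A) = {n, o, p}.
∂A = cl(A) ∖ int(A) = {n, o, p} ∖ {o, p} = {n}.


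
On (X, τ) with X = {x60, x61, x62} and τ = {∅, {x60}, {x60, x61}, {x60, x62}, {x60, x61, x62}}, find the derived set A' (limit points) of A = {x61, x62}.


A' = ∅

For each x ∈ X, list the open sets U ∈ τ with x ∈ U, then check whether U ∩ (A ∖ {x}) ≠ ∅ for every such U.
  x = x60: open {x60} ∋ x has {x60} ∩ (A ∖ {x60}) = ∅, so x is NOT a limit point.
  x = x61: open {x60, x61} ∋ x has {x60, x61} ∩ (A ∖ {x61}) = ∅, so x is NOT a limit point.
  x = x62: open {x60, x62} ∋ x has {x60, x62} ∩ (A ∖ {x62}) = ∅, so x is NOT a limit point.
Collecting: A' = ∅.


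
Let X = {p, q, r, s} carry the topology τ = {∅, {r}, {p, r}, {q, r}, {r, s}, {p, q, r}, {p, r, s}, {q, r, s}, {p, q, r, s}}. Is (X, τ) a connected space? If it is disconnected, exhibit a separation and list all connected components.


(X, τ) is connected.

Find clopen sets (U ∈ τ with X ∖ U ∈ τ):
  U = ∅, X ∖ U = {p, q, r, s} — both open, so U is clopen.
  U = {p, q, r, s}, X ∖ U = ∅ — both open, so U is clopen.
Only trivial clopens (∅ and X) exist, so (X, τ) is connected.
Compute connected components by grouping points that agree on all clopens:
  component: {p, q, r, s}


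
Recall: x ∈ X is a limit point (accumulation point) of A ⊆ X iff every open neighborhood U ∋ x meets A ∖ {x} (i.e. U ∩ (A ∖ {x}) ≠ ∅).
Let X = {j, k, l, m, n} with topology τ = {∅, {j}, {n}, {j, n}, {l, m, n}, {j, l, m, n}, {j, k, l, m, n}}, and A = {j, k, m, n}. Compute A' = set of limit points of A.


A' = {k, l, m}

For each x ∈ X, list the open sets U ∈ τ with x ∈ U, then check whether U ∩ (A ∖ {x}) ≠ ∅ for every such U.
  x = j: open {j} ∋ x has {j} ∩ (A ∖ {j}) = ∅, so x is NOT a limit point.
  x = k: opens ∋ x are {j, k, l, m, n}; each meets A ∖ {k}, so x IS a limit point.
  x = l: opens ∋ x are {l, m, n}, {j, l, m, n}, {j, k, l, m, n}; each meets A ∖ {l}, so x IS a limit point.
  x = m: opens ∋ x are {l, m, n}, {j, l, m, n}, {j, k, l, m, n}; each meets A ∖ {m}, so x IS a limit point.
  x = n: open {n} ∋ x has {n} ∩ (A ∖ {n}) = ∅, so x is NOT a limit point.
Collecting: A' = {k, l, m}.


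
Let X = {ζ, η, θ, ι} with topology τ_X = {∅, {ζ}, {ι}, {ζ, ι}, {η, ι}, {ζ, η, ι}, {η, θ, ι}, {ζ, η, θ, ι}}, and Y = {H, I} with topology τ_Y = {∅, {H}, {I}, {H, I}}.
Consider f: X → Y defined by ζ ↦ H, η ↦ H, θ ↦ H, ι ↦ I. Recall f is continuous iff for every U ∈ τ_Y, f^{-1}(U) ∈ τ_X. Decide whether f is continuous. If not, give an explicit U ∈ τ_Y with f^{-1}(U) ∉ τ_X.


f is NOT continuous.

Compute f^{-1}(U) for each U ∈ τ_Y:
  U = ∅: f^{-1}(U) = ∅ ∈ τ_X ✓.
  U = {H}: f^{-1}(U) = {ζ, η, θ} ∉ τ_X ✗.
  U = {I}: f^{-1}(U) = {ι} ∈ τ_X ✓.
  U = {H, I}: f^{-1}(U) = {ζ, η, θ, ι} ∈ τ_X ✓.
Found U = {H} with f^{-1}(U) = {ζ, η, θ} not in τ_X. Therefore f is NOT continuous.


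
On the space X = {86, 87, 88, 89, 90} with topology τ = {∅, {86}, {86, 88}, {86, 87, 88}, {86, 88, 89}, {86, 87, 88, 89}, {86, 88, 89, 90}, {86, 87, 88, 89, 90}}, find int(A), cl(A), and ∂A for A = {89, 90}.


int(A) = ∅, cl(A) = {89, 90}, ∂A = {89, 90}.

Closed sets in (X, τ) are complements of opens:
  closed(X, τ) = {∅, {87}, {90}, {87, 90}, {89, 90}, {87, 89, 90}, {87, 88, 89, 90}, {86, 87, 88, 89, 90}}.
int(A) = ⋃ {U ∈ τ : U ⊆ A}. Opens contained in A: ∅.
Taking the union of these: int(A) = ∅.
cl(A) = ⋂ {C closed : A ⊆ C}. Closed sets containing A: {89, 90}, {87, 89, 90}, {87, 88, 89, 90}, {86, 87, 88, 89, 90}.
Intersecting these: cl(A) = {89, 90}.
∂A = cl(A) ∖ int(A) = {89, 90} ∖ ∅ = {89, 90}.


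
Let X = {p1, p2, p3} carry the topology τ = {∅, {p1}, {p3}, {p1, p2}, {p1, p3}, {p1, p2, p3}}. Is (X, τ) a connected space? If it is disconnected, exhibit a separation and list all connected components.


(X, τ) is disconnected; components = [{p3}, {p1, p2}].

Find clopen sets (U ∈ τ with X ∖ U ∈ τ):
  U = ∅, X ∖ U = {p1, p2, p3} — both open, so U is clopen.
  U = {p3}, X ∖ U = {p1, p2} — both open, so U is clopen.
  U = {p1, p2}, X ∖ U = {p3} — both open, so U is clopen.
  U = {p1, p2, p3}, X ∖ U = ∅ — both open, so U is clopen.
Nontrivial clopen(s) exist: e.g. {p3}. So (X, τ) is disconnected.
Compute connected components by grouping points that agree on all clopens:
  component: {p3}
  component: {p1, p2}


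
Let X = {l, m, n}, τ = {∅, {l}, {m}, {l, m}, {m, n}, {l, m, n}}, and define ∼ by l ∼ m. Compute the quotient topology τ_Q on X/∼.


X/∼ = {[l=m], [n]}; |τ_Q| = 3.

Equivalence classes: [l=m], [n].
Quotient map π: X → X/∼ sends l ↦ [l=m], m ↦ [l=m], n ↦ [n].
For each subset V ⊆ X/∼, compute π^{-1}(V) ⊆ X and check whether π^{-1}(V) ∈ τ. V is open in τ_Q iff π^{-1}(V) ∈ τ.
  V = {}: π^{-1}(V) = ∅ ∈ τ ✓.
  V = {[l=m]}: π^{-1}(V) = {l, m} ∈ τ ✓.
  V = {[n]}: π^{-1}(V) = {n} ∉ τ ✗.
  V = {[l=m], [n]}: π^{-1}(V) = {l, m, n} ∈ τ ✓.
Open sets in the quotient: τ_Q = {{}, {[l=m]}, {[l=m], [n]}} (3 elements).


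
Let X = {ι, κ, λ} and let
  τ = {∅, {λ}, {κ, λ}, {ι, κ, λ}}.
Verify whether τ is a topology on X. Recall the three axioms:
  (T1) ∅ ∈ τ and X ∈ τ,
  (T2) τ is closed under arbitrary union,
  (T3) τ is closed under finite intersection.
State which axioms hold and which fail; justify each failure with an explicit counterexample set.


τ IS a topology on X.

Axiom (T1): ∅ ∈ τ? Yes; X ∈ τ? Yes.
Axiom (T2/T3): check pairwise unions and intersections of members of τ.
All pairwise intersections and unions checked — each lies in τ. Therefore τ satisfies (T1), (T2), (T3): it IS a topology on X.


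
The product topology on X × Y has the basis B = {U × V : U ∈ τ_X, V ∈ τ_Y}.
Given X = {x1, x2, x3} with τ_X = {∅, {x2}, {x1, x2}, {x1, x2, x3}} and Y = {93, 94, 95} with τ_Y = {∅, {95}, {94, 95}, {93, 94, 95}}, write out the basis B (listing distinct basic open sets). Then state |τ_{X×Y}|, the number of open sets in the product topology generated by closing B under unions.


Basis B = {∅ × ∅, {x2} × {95}, {x1, x2} × {95}, {x2} × {94, 95}, {x1, x2, x3} × {95}, {x2} × {93, 94, 95}, {x1, x2} × {94, 95}, {x1, x2} × {93, 94, 95}, {x1, x2, x3} × {94, 95}, {x1, x2, x3} × {93, 94, 95}}; |τ_{X×Y}| = 20.

Enumerate products U × V with U ∈ τ_X, V ∈ τ_Y (deduplicated):
  ∅ × ∅ = {} (∅)
  {x2} × {95} = {(x2,95)}
  {x1, x2} × {95} = {(x1,95), (x2,95)}
  {x2} × {94, 95} = {(x2,94), (x2,95)}
  {x1, x2, x3} × {95} = {(x1,95), (x2,95), (x3,95)}
  {x2} × {93, 94, 95} = {(x2,93), (x2,94), (x2,95)}
  {x1, x2} × {94, 95} = {(x1,94), (x1,95), (x2,94), (x2,95)}
  {x1, x2} × {93, 94, 95} = {(x1,93), (x1,94), (x1,95), (x2,93), (x2,94), (x2,95)}
  {x1, x2, x3} × {94, 95} = {(x1,94), (x1,95), (x2,94), (x2,95), (x3,94), (x3,95)}
  {x1, x2, x3} × {93, 94, 95} = {(x1,93), (x1,94), (x1,95), (x2,93), (x2,94), (x2,95), (x3,93), (x3,94), (x3,95)}
These 10 distinct sets form the basis B.
Close under arbitrary unions to get τ_{X×Y}; counting gives |τ_{X×Y}| = 20.


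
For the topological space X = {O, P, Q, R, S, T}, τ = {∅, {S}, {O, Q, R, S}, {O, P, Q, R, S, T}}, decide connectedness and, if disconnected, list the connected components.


(X, τ) is connected.

Find clopen sets (U ∈ τ with X ∖ U ∈ τ):
  U = ∅, X ∖ U = {O, P, Q, R, S, T} — both open, so U is clopen.
  U = {O, P, Q, R, S, T}, X ∖ U = ∅ — both open, so U is clopen.
Only trivial clopens (∅ and X) exist, so (X, τ) is connected.
Compute connected components by grouping points that agree on all clopens:
  component: {O, P, Q, R, S, T}


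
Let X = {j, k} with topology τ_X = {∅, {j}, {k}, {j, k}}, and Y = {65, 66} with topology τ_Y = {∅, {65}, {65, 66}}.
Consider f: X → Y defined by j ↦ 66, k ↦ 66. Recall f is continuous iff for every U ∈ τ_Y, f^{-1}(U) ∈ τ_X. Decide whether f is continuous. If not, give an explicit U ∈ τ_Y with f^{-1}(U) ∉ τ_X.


f IS continuous.

Compute f^{-1}(U) for each U ∈ τ_Y:
  U = ∅: f^{-1}(U) = ∅ ∈ τ_X ✓.
  U = {65}: f^{-1}(U) = ∅ ∈ τ_X ✓.
  U = {65, 66}: f^{-1}(U) = {j, k} ∈ τ_X ✓.
Every preimage lies in τ_X, so f IS continuous.


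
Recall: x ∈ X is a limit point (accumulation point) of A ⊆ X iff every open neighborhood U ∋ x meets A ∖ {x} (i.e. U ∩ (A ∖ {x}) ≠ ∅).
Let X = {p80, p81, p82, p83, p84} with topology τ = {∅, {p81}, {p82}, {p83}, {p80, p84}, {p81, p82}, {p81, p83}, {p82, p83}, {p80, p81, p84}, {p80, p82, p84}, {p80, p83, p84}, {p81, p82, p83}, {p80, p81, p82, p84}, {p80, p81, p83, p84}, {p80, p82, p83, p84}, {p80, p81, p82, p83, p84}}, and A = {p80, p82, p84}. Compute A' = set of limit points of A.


A' = {p80, p84}

For each x ∈ X, list the open sets U ∈ τ with x ∈ U, then check whether U ∩ (A ∖ {x}) ≠ ∅ for every such U.
  x = p80: opens ∋ x are {p80, p84}, {p80, p81, p84}, {p80, p82, p84}, {p80, p83, p84}, {p80, p81, p82, p84}, {p80, p81, p83, p84}, {p80, p82, p83, p84}, {p80, p81, p82, p83, p84}; each meets A ∖ {p80}, so x IS a limit point.
  x = p81: open {p81} ∋ x has {p81} ∩ (A ∖ {p81}) = ∅, so x is NOT a limit point.
  x = p82: open {p82} ∋ x has {p82} ∩ (A ∖ {p82}) = ∅, so x is NOT a limit point.
  x = p83: open {p83} ∋ x has {p83} ∩ (A ∖ {p83}) = ∅, so x is NOT a limit point.
  x = p84: opens ∋ x are {p80, p84}, {p80, p81, p84}, {p80, p82, p84}, {p80, p83, p84}, {p80, p81, p82, p84}, {p80, p81, p83, p84}, {p80, p82, p83, p84}, {p80, p81, p82, p83, p84}; each meets A ∖ {p84}, so x IS a limit point.
Collecting: A' = {p80, p84}.


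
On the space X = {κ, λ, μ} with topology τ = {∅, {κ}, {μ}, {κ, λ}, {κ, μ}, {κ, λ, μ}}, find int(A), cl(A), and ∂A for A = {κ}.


int(A) = {κ}, cl(A) = {κ, λ}, ∂A = {λ}.

Closed sets in (X, τ) are complements of opens:
  closed(X, τ) = {∅, {λ}, {μ}, {κ, λ}, {λ, μ}, {κ, λ, μ}}.
int(A) = ⋃ {U ∈ τ : U ⊆ A}. Opens contained in A: ∅, {κ}.
Taking the union of these: int(A) = {κ}.
cl(A) = ⋂ {C closed : A ⊆ C}. Closed sets containing A: {κ, λ}, {κ, λ, μ}.
Intersecting these: cl(A) = {κ, λ}.
∂A = cl(A) ∖ int(A) = {κ, λ} ∖ {κ} = {λ}.


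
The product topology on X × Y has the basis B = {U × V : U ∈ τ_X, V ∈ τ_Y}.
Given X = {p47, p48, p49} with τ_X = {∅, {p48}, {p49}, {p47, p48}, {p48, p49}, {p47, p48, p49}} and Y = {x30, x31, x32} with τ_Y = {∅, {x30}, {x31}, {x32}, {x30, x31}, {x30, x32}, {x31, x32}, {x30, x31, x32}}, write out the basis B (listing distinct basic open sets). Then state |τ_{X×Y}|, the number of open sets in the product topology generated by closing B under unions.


Basis B = {∅ × ∅, {p48} × {x30}, {p48} × {x31}, {p48} × {x32}, {p49} × {x30}, {p49} × {x31}, {p49} × {x32}, {p47, p48} × {x30}, {p47, p48} × {x31}, {p47, p48} × {x32}, {p48} × {x30, x31}, {p48} × {x30, x32}, {p48, p49} × {x30}, {p48} × {x31, x32}, {p48, p49} × {x31}, {p48, p49} × {x32}, {p49} × {x30, x31}, {p49} × {x30, x32}, {p49} × {x31, x32}, {p47, p48, p49} × {x30}, {p47, p48, p49} × {x31}, {p47, p48, p49} × {x32}, {p48} × {x30, x31, x32}, {p49} × {x30, x31, x32}, {p47, p48} × {x30, x31}, {p47, p48} × {x30, x32}, {p47, p48} × {x31, x32}, {p48, p49} × {x30, x31}, {p48, p49} × {x30, x32}, {p48, p49} × {x31, x32}, {p47, p48} × {x30, x31, x32}, {p47, p48, p49} × {x30, x31}, {p47, p48, p49} × {x30, x32}, {p47, p48, p49} × {x31, x32}, {p48, p49} × {x30, x31, x32}, {p47, p48, p49} × {x30, x31, x32}}; |τ_{X×Y}| = 216.

Enumerate products U × V with U ∈ τ_X, V ∈ τ_Y (deduplicated):
  ∅ × ∅ = {} (∅)
  {p48} × {x30} = {(p48,x30)}
  {p48} × {x31} = {(p48,x31)}
  {p48} × {x32} = {(p48,x32)}
  {p49} × {x30} = {(p49,x30)}
  {p49} × {x31} = {(p49,x31)}
  {p49} × {x32} = {(p49,x32)}
  {p47, p48} × {x30} = {(p47,x30), (p48,x30)}
  {p47, p48} × {x31} = {(p47,x31), (p48,x31)}
  {p47, p48} × {x32} = {(p47,x32), (p48,x32)}
  {p48} × {x30, x31} = {(p48,x30), (p48,x31)}
  {p48} × {x30, x32} = {(p48,x30), (p48,x32)}
  {p48, p49} × {x30} = {(p48,x30), (p49,x30)}
  {p48} × {x31, x32} = {(p48,x31), (p48,x32)}
  {p48, p49} × {x31} = {(p48,x31), (p49,x31)}
  {p48, p49} × {x32} = {(p48,x32), (p49,x32)}
  {p49} × {x30, x31} = {(p49,x30), (p49,x31)}
  {p49} × {x30, x32} = {(p49,x30), (p49,x32)}
  {p49} × {x31, x32} = {(p49,x31), (p49,x32)}
  {p47, p48, p49} × {x30} = {(p47,x30), (p48,x30), (p49,x30)}
  {p47, p48, p49} × {x31} = {(p47,x31), (p48,x31), (p49,x31)}
  {p47, p48, p49} × {x32} = {(p47,x32), (p48,x32), (p49,x32)}
  {p48} × {x30, x31, x32} = {(p48,x30), (p48,x31), (p48,x32)}
  {p49} × {x30, x31, x32} = {(p49,x30), (p49,x31), (p49,x32)}
  {p47, p48} × {x30, x31} = {(p47,x30), (p47,x31), (p48,x30), (p48,x31)}
  {p47, p48} × {x30, x32} = {(p47,x30), (p47,x32), (p48,x30), (p48,x32)}
  {p47, p48} × {x31, x32} = {(p47,x31), (p47,x32), (p48,x31), (p48,x32)}
  {p48, p49} × {x30, x31} = {(p48,x30), (p48,x31), (p49,x30), (p49,x31)}
  {p48, p49} × {x30, x32} = {(p48,x30), (p48,x32), (p49,x30), (p49,x32)}
  {p48, p49} × {x31, x32} = {(p48,x31), (p48,x32), (p49,x31), (p49,x32)}
  {p47, p48} × {x30, x31, x32} = {(p47,x30), (p47,x31), (p47,x32), (p48,x30), (p48,x31), (p48,x32)}
  {p47, p48, p49} × {x30, x31} = {(p47,x30), (p47,x31), (p48,x30), (p48,x31), (p49,x30), (p49,x31)}
  {p47, p48, p49} × {x30, x32} = {(p47,x30), (p47,x32), (p48,x30), (p48,x32), (p49,x30), (p49,x32)}
  {p47, p48, p49} × {x31, x32} = {(p47,x31), (p47,x32), (p48,x31), (p48,x32), (p49,x31), (p49,x32)}
  {p48, p49} × {x30, x31, x32} = {(p48,x30), (p48,x31), (p48,x32), (p49,x30), (p49,x31), (p49,x32)}
  {p47, p48, p49} × {x30, x31, x32} = {(p47,x30), (p47,x31), (p47,x32), (p48,x30), (p48,x31), (p48,x32), (p49,x30), (p49,x31), (p49,x32)}
These 36 distinct sets form the basis B.
Close under arbitrary unions to get τ_{X×Y}; counting gives |τ_{X×Y}| = 216.


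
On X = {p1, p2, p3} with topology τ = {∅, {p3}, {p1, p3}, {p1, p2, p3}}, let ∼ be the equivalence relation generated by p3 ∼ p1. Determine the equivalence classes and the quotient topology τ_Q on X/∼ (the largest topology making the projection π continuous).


X/∼ = {[p1=p3], [p2]}; |τ_Q| = 3.

Equivalence classes: [p1=p3], [p2].
Quotient map π: X → X/∼ sends p1 ↦ [p1=p3], p2 ↦ [p2], p3 ↦ [p1=p3].
For each subset V ⊆ X/∼, compute π^{-1}(V) ⊆ X and check whether π^{-1}(V) ∈ τ. V is open in τ_Q iff π^{-1}(V) ∈ τ.
  V = {}: π^{-1}(V) = ∅ ∈ τ ✓.
  V = {[p1=p3]}: π^{-1}(V) = {p1, p3} ∈ τ ✓.
  V = {[p2]}: π^{-1}(V) = {p2} ∉ τ ✗.
  V = {[p1=p3], [p2]}: π^{-1}(V) = {p1, p2, p3} ∈ τ ✓.
Open sets in the quotient: τ_Q = {{}, {[p1=p3]}, {[p1=p3], [p2]}} (3 elements).


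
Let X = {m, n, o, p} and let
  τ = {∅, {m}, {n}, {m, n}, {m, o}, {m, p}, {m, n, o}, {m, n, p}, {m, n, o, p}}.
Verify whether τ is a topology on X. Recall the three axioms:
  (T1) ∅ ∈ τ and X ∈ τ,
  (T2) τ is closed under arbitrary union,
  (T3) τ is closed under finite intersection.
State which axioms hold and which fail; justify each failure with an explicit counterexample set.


τ is NOT a topology on X.

Axiom (T1): ∅ ∈ τ? Yes; X ∈ τ? Yes.
Axiom (T2/T3): check pairwise unions and intersections of members of τ.
Counterexample for (T2): {m, o} ∪ {m, p} = {m, o, p} ∉ τ. Therefore τ is NOT a topology.


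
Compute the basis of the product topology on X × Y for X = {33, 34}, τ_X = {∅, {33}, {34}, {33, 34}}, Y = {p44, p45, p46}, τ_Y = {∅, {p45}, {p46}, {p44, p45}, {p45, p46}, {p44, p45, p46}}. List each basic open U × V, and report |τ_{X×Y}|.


Basis B = {∅ × ∅, {33} × {p45}, {33} × {p46}, {34} × {p45}, {34} × {p46}, {33} × {p44, p45}, {33} × {p45, p46}, {33, 34} × {p45}, {33, 34} × {p46}, {34} × {p44, p45}, {34} × {p45, p46}, {33} × {p44, p45, p46}, {34} × {p44, p45, p46}, {33, 34} × {p44, p45}, {33, 34} × {p45, p46}, {33, 34} × {p44, p45, p46}}; |τ_{X×Y}| = 36.

Enumerate products U × V with U ∈ τ_X, V ∈ τ_Y (deduplicated):
  ∅ × ∅ = {} (∅)
  {33} × {p45} = {(33,p45)}
  {33} × {p46} = {(33,p46)}
  {34} × {p45} = {(34,p45)}
  {34} × {p46} = {(34,p46)}
  {33} × {p44, p45} = {(33,p44), (33,p45)}
  {33} × {p45, p46} = {(33,p45), (33,p46)}
  {33, 34} × {p45} = {(33,p45), (34,p45)}
  {33, 34} × {p46} = {(33,p46), (34,p46)}
  {34} × {p44, p45} = {(34,p44), (34,p45)}
  {34} × {p45, p46} = {(34,p45), (34,p46)}
  {33} × {p44, p45, p46} = {(33,p44), (33,p45), (33,p46)}
  {34} × {p44, p45, p46} = {(34,p44), (34,p45), (34,p46)}
  {33, 34} × {p44, p45} = {(33,p44), (33,p45), (34,p44), (34,p45)}
  {33, 34} × {p45, p46} = {(33,p45), (33,p46), (34,p45), (34,p46)}
  {33, 34} × {p44, p45, p46} = {(33,p44), (33,p45), (33,p46), (34,p44), (34,p45), (34,p46)}
These 16 distinct sets form the basis B.
Close under arbitrary unions to get τ_{X×Y}; counting gives |τ_{X×Y}| = 36.


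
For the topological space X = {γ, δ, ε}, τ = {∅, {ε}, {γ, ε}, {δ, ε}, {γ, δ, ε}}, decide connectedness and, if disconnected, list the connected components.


(X, τ) is connected.

Find clopen sets (U ∈ τ with X ∖ U ∈ τ):
  U = ∅, X ∖ U = {γ, δ, ε} — both open, so U is clopen.
  U = {γ, δ, ε}, X ∖ U = ∅ — both open, so U is clopen.
Only trivial clopens (∅ and X) exist, so (X, τ) is connected.
Compute connected components by grouping points that agree on all clopens:
  component: {γ, δ, ε}


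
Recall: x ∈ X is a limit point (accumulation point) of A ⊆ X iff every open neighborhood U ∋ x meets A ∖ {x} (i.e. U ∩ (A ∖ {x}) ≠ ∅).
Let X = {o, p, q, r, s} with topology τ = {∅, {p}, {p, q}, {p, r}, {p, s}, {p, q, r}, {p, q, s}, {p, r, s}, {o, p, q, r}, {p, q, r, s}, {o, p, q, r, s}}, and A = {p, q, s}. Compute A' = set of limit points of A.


A' = {o, q, r, s}

For each x ∈ X, list the open sets U ∈ τ with x ∈ U, then check whether U ∩ (A ∖ {x}) ≠ ∅ for every such U.
  x = o: opens ∋ x are {o, p, q, r}, {o, p, q, r, s}; each meets A ∖ {o}, so x IS a limit point.
  x = p: open {p} ∋ x has {p} ∩ (A ∖ {p}) = ∅, so x is NOT a limit point.
  x = q: opens ∋ x are {p, q}, {p, q, r}, {p, q, s}, {o, p, q, r}, {p, q, r, s}, {o, p, q, r, s}; each meets A ∖ {q}, so x IS a limit point.
  x = r: opens ∋ x are {p, r}, {p, q, r}, {p, r, s}, {o, p, q, r}, {p, q, r, s}, {o, p, q, r, s}; each meets A ∖ {r}, so x IS a limit point.
  x = s: opens ∋ x are {p, s}, {p, q, s}, {p, r, s}, {p, q, r, s}, {o, p, q, r, s}; each meets A ∖ {s}, so x IS a limit point.
Collecting: A' = {o, q, r, s}.


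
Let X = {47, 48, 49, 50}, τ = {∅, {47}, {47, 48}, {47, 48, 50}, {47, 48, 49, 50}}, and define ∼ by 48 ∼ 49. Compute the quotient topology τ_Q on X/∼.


X/∼ = {[47], [48=49], [50]}; |τ_Q| = 3.

Equivalence classes: [47], [48=49], [50].
Quotient map π: X → X/∼ sends 47 ↦ [47], 48 ↦ [48=49], 49 ↦ [48=49], 50 ↦ [50].
For each subset V ⊆ X/∼, compute π^{-1}(V) ⊆ X and check whether π^{-1}(V) ∈ τ. V is open in τ_Q iff π^{-1}(V) ∈ τ.
  V = {}: π^{-1}(V) = ∅ ∈ τ ✓.
  V = {[47]}: π^{-1}(V) = {47} ∈ τ ✓.
  V = {[48=49]}: π^{-1}(V) = {48, 49} ∉ τ ✗.
  V = {[47], [48=49]}: π^{-1}(V) = {47, 48, 49} ∉ τ ✗.
  V = {[50]}: π^{-1}(V) = {50} ∉ τ ✗.
  V = {[47], [50]}: π^{-1}(V) = {47, 50} ∉ τ ✗.
  V = {[48=49], [50]}: π^{-1}(V) = {48, 49, 50} ∉ τ ✗.
  V = {[47], [48=49], [50]}: π^{-1}(V) = {47, 48, 49, 50} ∈ τ ✓.
Open sets in the quotient: τ_Q = {{}, {[47]}, {[47], [48=49], [50]}} (3 elements).


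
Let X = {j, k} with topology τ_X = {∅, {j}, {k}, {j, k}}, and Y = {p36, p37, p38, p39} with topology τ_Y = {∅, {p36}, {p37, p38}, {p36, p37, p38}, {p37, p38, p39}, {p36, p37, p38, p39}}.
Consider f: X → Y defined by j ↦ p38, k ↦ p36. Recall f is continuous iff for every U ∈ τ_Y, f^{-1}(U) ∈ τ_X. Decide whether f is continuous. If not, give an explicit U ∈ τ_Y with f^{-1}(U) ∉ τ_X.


f IS continuous.

Compute f^{-1}(U) for each U ∈ τ_Y:
  U = ∅: f^{-1}(U) = ∅ ∈ τ_X ✓.
  U = {p36}: f^{-1}(U) = {k} ∈ τ_X ✓.
  U = {p37, p38}: f^{-1}(U) = {j} ∈ τ_X ✓.
  U = {p36, p37, p38}: f^{-1}(U) = {j, k} ∈ τ_X ✓.
  U = {p37, p38, p39}: f^{-1}(U) = {j} ∈ τ_X ✓.
  U = {p36, p37, p38, p39}: f^{-1}(U) = {j, k} ∈ τ_X ✓.
Every preimage lies in τ_X, so f IS continuous.


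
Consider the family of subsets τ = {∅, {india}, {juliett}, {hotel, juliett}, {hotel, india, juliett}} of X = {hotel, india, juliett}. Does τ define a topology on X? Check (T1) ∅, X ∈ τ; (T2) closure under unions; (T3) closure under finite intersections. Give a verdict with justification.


τ is NOT a topology on X.

Axiom (T1): ∅ ∈ τ? Yes; X ∈ τ? Yes.
Axiom (T2/T3): check pairwise unions and intersections of members of τ.
Counterexample for (T2): {india} ∪ {juliett} = {india, juliett} ∉ τ. Therefore τ is NOT a topology.


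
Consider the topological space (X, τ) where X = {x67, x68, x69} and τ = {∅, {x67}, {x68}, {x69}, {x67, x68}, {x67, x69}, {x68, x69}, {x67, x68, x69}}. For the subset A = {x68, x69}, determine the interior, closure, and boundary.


int(A) = {x68, x69}, cl(A) = {x68, x69}, ∂A = ∅.

Closed sets in (X, τ) are complements of opens:
  closed(X, τ) = {∅, {x67}, {x68}, {x69}, {x67, x68}, {x67, x69}, {x68, x69}, {x67, x68, x69}}.
int(A) = ⋃ {U ∈ τ : U ⊆ A}. Opens contained in A: ∅, {x68}, {x69}, {x68, x69}.
Taking the union of these: int(A) = {x68, x69}.
cl(A) = ⋂ {C closed : A ⊆ C}. Closed sets containing A: {x68, x69}, {x67, x68, x69}.
Intersecting these: cl(A) = {x68, x69}.
∂A = cl(A) ∖ int(A) = {x68, x69} ∖ {x68, x69} = ∅.
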